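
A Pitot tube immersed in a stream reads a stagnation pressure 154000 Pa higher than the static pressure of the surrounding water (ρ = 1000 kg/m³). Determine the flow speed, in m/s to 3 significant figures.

17.5 m/s

Bernoulli between the free stream and the stagnation point: ½ρv² = P_stag − P_static.
v = √(2ΔP/ρ) = √(2·154000/1000) = 17.5 m/s.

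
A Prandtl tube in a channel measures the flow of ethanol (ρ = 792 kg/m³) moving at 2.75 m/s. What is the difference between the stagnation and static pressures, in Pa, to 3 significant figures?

ΔP ≈ 2990 Pa

At the stagnation point the flow is brought to rest, so Bernoulli gives P_stag − P_static = ½ρv².
ΔP = ½·792·2.75² = 2990 Pa.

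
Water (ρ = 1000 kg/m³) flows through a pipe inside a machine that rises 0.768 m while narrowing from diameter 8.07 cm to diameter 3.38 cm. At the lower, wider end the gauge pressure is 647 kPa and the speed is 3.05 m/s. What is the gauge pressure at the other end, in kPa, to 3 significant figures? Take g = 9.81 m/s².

Mass conservation (A₁v₁ = A₂v₂) gives v₂ = 3.05 × 51.1/8.97 = 17.4 m/s.
Bernoulli: P₁ + ½ρv₁² + ρg h₁ = P₂ + ½ρv₂² + ρg h₂, so P₂ = P₁ + ½ρ(v₁² − v₂²) − ρg(h₂ − h₁).
P₂ = 647000 + ½·1000·(3.05² − 17.4²) − 1000·9.81·(+0.768) = 647000 + (-146000) − (7530) = 493000 Pa.

P₂ ≈ 493 kPa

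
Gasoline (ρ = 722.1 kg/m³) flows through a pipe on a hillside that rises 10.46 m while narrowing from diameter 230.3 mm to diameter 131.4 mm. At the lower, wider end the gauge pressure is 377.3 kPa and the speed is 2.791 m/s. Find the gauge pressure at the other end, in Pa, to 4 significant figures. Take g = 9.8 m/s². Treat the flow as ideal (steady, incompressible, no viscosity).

P₂ ≈ 279600 Pa

Continuity gives A₁v₁ = A₂v₂, so v₂ = (416.6 cm²)/(135.6 cm²) × 2.791 m/s = 8.573 m/s.
Energy conservation along the streamline gives P₂ = P₁ − ½ρ(v₂² − v₁²) − ρg(h₂ − h₁).
P₂ = 377300 + ½·722.1·(2.791² − 8.573²) − 722.1·9.8·(+10.46) = 377300 + (-23730) − (74020) = 279600 Pa.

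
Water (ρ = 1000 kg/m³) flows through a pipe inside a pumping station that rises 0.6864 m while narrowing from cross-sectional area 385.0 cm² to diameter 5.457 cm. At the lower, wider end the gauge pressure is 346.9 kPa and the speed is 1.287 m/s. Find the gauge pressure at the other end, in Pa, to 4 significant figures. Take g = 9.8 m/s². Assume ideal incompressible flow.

Mass conservation (A₁v₁ = A₂v₂) gives v₂ = 1.287 × 385.0/23.39 = 21.19 m/s.
Energy conservation along the streamline gives P₂ = P₁ − ½ρ(v₂² − v₁²) − ρg(h₂ − h₁).
P₂ = 346900 + ½·1000·(1.287² − 21.19²) − 1000·9.8·(+0.6864) = 346900 + (-223600) − (6727) = 116600 Pa.

P₂ ≈ 116600 Pa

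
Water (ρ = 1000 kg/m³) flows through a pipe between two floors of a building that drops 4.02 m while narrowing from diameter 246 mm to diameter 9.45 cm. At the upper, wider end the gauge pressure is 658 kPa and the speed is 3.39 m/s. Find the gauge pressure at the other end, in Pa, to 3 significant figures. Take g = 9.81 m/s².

P₂ = 439000 Pa

The volume flow rate is constant, so v₂ = (A₁/A₂)v₁ = (475/70.1)·3.39 = 23.0 m/s.
Energy conservation along the streamline gives P₂ = P₁ − ½ρ(v₂² − v₁²) − ρg(h₂ − h₁).
P₂ = 658000 + ½·1000·(3.39² − 23.0²) − 1000·9.81·(−4.02) = 658000 + (-258000) − (-39400) = 439000 Pa.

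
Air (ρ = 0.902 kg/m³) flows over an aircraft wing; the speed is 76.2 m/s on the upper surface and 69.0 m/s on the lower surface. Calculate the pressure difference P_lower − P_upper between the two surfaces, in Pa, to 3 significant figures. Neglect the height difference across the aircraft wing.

ΔP ≈ 471 Pa

Bernoulli (same height): P_lower − P_upper = ½ρ(v_upper² − v_lower²).
ΔP = ½·0.902·(76.2² − 69.0²) = 471 Pa.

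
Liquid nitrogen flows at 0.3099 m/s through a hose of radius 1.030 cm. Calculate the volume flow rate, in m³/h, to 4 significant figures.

Q = 0.3718 m³/h

Q = A·v = 0.0003333 m² × 0.3099 m/s = 0.0001033 m³/s.
Converting: 0.0001033 m³/s × 3600 = 0.3718 m³/h.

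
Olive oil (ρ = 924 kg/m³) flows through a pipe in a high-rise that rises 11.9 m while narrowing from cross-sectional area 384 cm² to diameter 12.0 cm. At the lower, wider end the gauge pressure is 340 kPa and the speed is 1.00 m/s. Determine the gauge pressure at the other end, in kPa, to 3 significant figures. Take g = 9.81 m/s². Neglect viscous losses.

Mass conservation (A₁v₁ = A₂v₂) gives v₂ = 1.00 × 384/113 = 3.40 m/s.
Applying Bernoulli between the two ends and solving for P₂: P₂ = P₁ + ½ρ(v₁² − v₂²) − ρgΔh.
P₂ = 340000 + ½·924·(1.00² − 3.40²) − 924·9.81·(+11.9) = 340000 + (-4860) − (108000) = 227000 Pa.

P₂ ≈ 227 kPa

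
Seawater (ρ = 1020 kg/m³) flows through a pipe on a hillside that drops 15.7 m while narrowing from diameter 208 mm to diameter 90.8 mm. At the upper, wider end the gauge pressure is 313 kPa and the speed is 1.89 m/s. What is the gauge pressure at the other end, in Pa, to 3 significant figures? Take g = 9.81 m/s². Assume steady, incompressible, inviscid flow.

P₂ ≈ 422000 Pa

Continuity gives A₁v₁ = A₂v₂, so v₂ = (340 cm²)/(64.8 cm²) × 1.89 m/s = 9.92 m/s.
Energy conservation along the streamline gives P₂ = P₁ − ½ρ(v₂² − v₁²) − ρg(h₂ − h₁).
P₂ = 313000 + ½·1020·(1.89² − 9.92²) − 1020·9.81·(−15.7) = 313000 + (-48300) − (-157000) = 422000 Pa.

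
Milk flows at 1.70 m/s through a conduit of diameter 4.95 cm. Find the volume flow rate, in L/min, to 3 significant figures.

196 L/min

Q = A·v = 0.00192 m² × 1.70 m/s = 0.00327 m³/s.
Converting: 0.00327 m³/s × 60000 = 196 L/min.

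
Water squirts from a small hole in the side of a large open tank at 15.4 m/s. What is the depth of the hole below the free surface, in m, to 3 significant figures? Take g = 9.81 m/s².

For a small hole in a large open tank, ½v² = gh, giving h = v²/(2g).
h = 15.4²/(2·9.81) = 237/19.62 = 12.1 m.

12.1 m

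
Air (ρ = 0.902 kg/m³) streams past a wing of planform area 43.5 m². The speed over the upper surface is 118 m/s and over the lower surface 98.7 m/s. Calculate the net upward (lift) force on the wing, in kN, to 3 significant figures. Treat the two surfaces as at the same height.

F ≈ 82.1 kN

With equal heights on the two surfaces, Bernoulli gives P_lower − P_upper = ½ρ(v_upper² − v_lower²).
ΔP = ½·0.902·(118² − 98.7²) = 1890 Pa.
Lift = ΔP · A = 1890 × 43.5 = 82100 N.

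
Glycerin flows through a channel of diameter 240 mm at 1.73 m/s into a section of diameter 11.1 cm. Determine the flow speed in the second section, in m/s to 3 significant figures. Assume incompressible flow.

By continuity, v₂ = v₁·A₁/A₂ = 1.73·(452/96.8) = 8.09 m/s.

v₂ ≈ 8.09 m/s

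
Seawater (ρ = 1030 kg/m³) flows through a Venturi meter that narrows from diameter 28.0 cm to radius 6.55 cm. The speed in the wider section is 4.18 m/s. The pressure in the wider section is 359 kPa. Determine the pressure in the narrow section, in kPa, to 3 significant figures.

The volume flow rate is constant, so v₂ = (A₁/A₂)v₁ = (616/135)·4.18 = 19.1 m/s.
Bernoulli (h₁ = h₂): P₁ − P₂ = ½ρ(v₂² − v₁²).
P₂ = P₁ − ½ρ(v₂² − v₁²) = 359000 − ½·1030·(19.1² − 4.18²) = 359000 − 179000 = 180000 Pa.

P₂ ≈ 180 kPa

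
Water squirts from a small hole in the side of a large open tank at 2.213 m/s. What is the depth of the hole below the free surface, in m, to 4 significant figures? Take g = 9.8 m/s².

Torricelli: v = √(2gh), so h = v²/(2g).
h = 2.213²/(2·9.8) = 4.897/19.60 = 0.2499 m.

h ≈ 0.2499 m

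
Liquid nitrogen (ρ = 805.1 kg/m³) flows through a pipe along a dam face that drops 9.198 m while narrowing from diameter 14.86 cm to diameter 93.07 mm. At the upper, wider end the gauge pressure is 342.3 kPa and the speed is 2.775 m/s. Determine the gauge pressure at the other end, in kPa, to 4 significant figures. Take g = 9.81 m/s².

P₂ = 397.9 kPa

Mass conservation (A₁v₁ = A₂v₂) gives v₂ = 2.775 × 173.4/68.03 = 7.074 m/s.
Energy conservation along the streamline gives P₂ = P₁ − ½ρ(v₂² − v₁²) − ρg(h₂ − h₁).
P₂ = 342300 + ½·805.1·(2.775² − 7.074²) − 805.1·9.81·(−9.198) = 342300 + (-17050) − (-72650) = 397900 Pa.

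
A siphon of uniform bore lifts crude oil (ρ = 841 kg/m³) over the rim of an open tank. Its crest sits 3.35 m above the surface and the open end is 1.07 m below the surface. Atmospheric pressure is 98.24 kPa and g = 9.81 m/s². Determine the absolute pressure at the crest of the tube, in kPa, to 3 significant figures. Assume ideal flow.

P_top ≈ 61.8 kPa

The outlet speed comes from Torricelli: v = √(2g·1.07) = 4.58 m/s.
Continuity keeps v the same throughout the tube; from surface to crest, P_atm + 0 = P_top + ½ρv² + ρg·h_top.
P_top = 98240 − ½·841·4.58² − 841·9.81·3.35 = 61800 Pa.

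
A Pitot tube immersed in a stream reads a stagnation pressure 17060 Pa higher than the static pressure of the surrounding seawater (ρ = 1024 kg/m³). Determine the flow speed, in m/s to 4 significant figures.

The dynamic pressure equals the rise in static pressure at the stagnation point: ΔP = ½ρv².
v = √(2ΔP/ρ) = √(2·17060/1024) = 5.772 m/s.

v = 5.772 m/s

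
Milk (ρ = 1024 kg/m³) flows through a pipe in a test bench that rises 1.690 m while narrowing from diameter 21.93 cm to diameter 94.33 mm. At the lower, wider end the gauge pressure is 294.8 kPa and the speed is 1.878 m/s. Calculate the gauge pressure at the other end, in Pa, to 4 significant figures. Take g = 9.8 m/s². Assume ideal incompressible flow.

Continuity gives A₁v₁ = A₂v₂, so v₂ = (377.7 cm²)/(69.89 cm²) × 1.878 m/s = 10.15 m/s.
Applying Bernoulli between the two ends and solving for P₂: P₂ = P₁ + ½ρ(v₁² − v₂²) − ρgΔh.
P₂ = 294800 + ½·1024·(1.878² − 10.15²) − 1024·9.8·(+1.690) = 294800 + (-50940) − (16960) = 226900 Pa.

P₂ ≈ 226900 Pa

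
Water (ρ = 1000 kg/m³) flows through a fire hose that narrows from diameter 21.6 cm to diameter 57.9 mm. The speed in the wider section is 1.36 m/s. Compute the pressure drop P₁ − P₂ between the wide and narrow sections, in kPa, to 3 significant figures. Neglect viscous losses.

By continuity, v₂ = v₁·A₁/A₂ = 1.36·(366/26.3) = 18.9 m/s.
Along the horizontal streamline, P + ½ρv² is constant.
P₁ − P₂ = ½·1000·(18.9² − 1.36²) = ½·1000·356 = 178000 Pa.

ΔP ≈ 178 kPa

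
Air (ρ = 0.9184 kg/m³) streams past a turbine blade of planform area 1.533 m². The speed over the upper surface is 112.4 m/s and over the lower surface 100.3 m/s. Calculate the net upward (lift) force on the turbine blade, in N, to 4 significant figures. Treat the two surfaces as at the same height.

With equal heights on the two surfaces, Bernoulli gives P_lower − P_upper = ½ρ(v_upper² − v_lower²).
ΔP = ½·0.9184·(112.4² − 100.3²) = 1182 Pa.
Lift = ΔP · A = 1182 × 1.533 = 1812 N.

F ≈ 1812 N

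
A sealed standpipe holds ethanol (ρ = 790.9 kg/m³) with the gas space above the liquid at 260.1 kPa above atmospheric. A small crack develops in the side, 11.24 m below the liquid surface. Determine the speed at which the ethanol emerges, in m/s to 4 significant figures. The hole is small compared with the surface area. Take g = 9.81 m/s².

v ≈ 29.64 m/s

Take point 1 at the surface (v₁ ≈ 0) and point 2 at the hole (at atmospheric pressure). Bernoulli: P₁ + ρg h = P_atm + ½ρv₂².
With P₁ − P_atm = 260100 Pa, v₂ = √(2gh + 2ΔP/ρ) = √(2·9.81·11.24 + 2·260100/790.9) = 29.64 m/s.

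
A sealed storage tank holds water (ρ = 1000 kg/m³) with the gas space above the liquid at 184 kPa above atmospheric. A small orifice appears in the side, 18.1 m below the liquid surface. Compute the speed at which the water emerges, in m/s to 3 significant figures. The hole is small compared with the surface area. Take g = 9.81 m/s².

v = 26.9 m/s

Take point 1 at the surface (v₁ ≈ 0) and point 2 at the hole (at atmospheric pressure). Bernoulli: P₁ + ρg h = P_atm + ½ρv₂².
With P₁ − P_atm = 184000 Pa, v₂ = √(2gh + 2ΔP/ρ) = √(2·9.81·18.1 + 2·184000/1000) = 26.9 m/s.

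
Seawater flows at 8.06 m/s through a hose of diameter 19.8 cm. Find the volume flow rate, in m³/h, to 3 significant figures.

Q = A·v = 0.0308 m² × 8.06 m/s = 0.248 m³/s.
Converting: 0.248 m³/s × 3600 = 893 m³/h.

Q = 893 m³/h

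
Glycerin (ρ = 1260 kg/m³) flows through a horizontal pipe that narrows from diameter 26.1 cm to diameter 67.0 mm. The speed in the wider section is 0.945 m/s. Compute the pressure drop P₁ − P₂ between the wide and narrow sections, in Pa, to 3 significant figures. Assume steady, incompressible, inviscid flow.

Mass conservation (A₁v₁ = A₂v₂) gives v₂ = 0.945 × 535/35.3 = 14.3 m/s.
With no height change, Bernoulli's equation is P₁ + ½ρv₁² = P₂ + ½ρv₂².
P₁ − P₂ = ½·1260·(14.3² − 0.945²) = ½·1260·205 = 129000 Pa.

ΔP = 129000 Pa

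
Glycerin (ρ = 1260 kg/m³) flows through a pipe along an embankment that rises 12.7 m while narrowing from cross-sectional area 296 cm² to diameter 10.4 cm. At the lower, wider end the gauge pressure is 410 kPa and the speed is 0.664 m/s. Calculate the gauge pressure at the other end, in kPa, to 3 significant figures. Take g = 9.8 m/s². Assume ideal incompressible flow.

250 kPa

Mass conservation (A₁v₁ = A₂v₂) gives v₂ = 0.664 × 296/84.9 = 2.31 m/s.
Applying Bernoulli between the two ends and solving for P₂: P₂ = P₁ + ½ρ(v₁² − v₂²) − ρgΔh.
P₂ = 410000 + ½·1260·(0.664² − 2.31²) − 1260·9.8·(+12.7) = 410000 + (-3090) − (157000) = 250000 Pa.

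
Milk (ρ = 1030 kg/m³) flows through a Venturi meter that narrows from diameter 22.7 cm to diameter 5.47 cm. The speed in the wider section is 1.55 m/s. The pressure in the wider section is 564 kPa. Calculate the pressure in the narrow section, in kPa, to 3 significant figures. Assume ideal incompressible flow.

P₂ ≈ 198 kPa

Continuity gives A₁v₁ = A₂v₂, so v₂ = (405 cm²)/(23.5 cm²) × 1.55 m/s = 26.7 m/s.
Bernoulli (h₁ = h₂): P₁ − P₂ = ½ρ(v₂² − v₁²).
P₂ = P₁ − ½ρ(v₂² − v₁²) = 564000 − ½·1030·(26.7² − 1.55²) = 564000 − 366000 = 198000 Pa.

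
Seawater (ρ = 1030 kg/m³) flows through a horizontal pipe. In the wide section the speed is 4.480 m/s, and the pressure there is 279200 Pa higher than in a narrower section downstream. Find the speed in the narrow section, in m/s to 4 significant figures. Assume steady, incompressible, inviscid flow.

With h₁ = h₂, rearranging Bernoulli gives v₂ = √(v₁² + 2ΔP/ρ).
v₂ = √(4.480² + 2·279200/1030) = √(20.07 + 542.1) = 23.71 m/s.

23.71 m/s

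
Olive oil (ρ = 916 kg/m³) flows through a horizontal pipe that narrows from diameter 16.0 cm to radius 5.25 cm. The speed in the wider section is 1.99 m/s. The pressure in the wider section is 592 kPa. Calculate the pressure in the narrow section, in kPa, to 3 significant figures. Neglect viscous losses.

Continuity gives A₁v₁ = A₂v₂, so v₂ = (201 cm²)/(86.6 cm²) × 1.99 m/s = 4.62 m/s.
The pipe is horizontal, so Bernoulli reduces to P₁ + ½ρv₁² = P₂ + ½ρv₂².
P₂ = P₁ − ½ρ(v₂² − v₁²) = 592000 − ½·916·(4.62² − 1.99²) = 592000 − 7970 = 584000 Pa.

584 kPa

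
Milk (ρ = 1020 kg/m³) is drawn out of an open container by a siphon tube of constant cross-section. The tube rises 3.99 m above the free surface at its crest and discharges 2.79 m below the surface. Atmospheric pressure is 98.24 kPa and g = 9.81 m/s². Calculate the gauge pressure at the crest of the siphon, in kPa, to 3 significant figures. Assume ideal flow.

P_gauge ≈ -67.8 kPa

From the surface to the outlet (both open to atmosphere, surface at rest): v = √(2g·h_out) = √(2·9.81·2.79) = 7.40 m/s.
With constant cross-section the crest speed equals v; applying Bernoulli from the surface up to the crest, P_top = P_atm − ½ρv² − ρg·h_top.
P_top = 98240 − ½·1020·7.40² − 1020·9.81·3.99 = 30400 Pa. So P_gauge = P_top − P_atm = -67800 Pa.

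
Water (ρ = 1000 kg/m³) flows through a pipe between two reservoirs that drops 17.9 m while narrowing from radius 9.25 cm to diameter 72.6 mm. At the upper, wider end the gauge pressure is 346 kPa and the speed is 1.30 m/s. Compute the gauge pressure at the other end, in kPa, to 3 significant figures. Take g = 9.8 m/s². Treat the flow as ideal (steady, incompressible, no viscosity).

Mass conservation (A₁v₁ = A₂v₂) gives v₂ = 1.30 × 269/41.4 = 8.44 m/s.
Energy conservation along the streamline gives P₂ = P₁ − ½ρ(v₂² − v₁²) − ρg(h₂ − h₁).
P₂ = 346000 + ½·1000·(1.30² − 8.44²) − 1000·9.8·(−17.9) = 346000 + (-34800) − (-175000) = 487000 Pa.

487 kPa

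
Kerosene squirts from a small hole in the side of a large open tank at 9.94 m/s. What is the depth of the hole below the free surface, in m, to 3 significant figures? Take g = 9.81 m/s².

h = 5.04 m

For a small hole in a large open tank, ½v² = gh, giving h = v²/(2g).
h = 9.94²/(2·9.81) = 98.8/19.62 = 5.04 m.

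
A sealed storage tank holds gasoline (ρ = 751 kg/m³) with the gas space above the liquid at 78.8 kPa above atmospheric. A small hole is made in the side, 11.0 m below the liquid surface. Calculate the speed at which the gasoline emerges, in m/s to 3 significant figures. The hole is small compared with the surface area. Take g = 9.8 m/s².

v ≈ 20.6 m/s

Take point 1 at the surface (v₁ ≈ 0) and point 2 at the hole (at atmospheric pressure). Bernoulli: P₁ + ρg h = P_atm + ½ρv₂².
With P₁ − P_atm = 78800 Pa, v₂ = √(2gh + 2ΔP/ρ) = √(2·9.8·11.0 + 2·78800/751) = 20.6 m/s.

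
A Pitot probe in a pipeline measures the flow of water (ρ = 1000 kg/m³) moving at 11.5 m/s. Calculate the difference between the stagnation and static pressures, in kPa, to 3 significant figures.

The dynamic pressure equals the rise in static pressure at the stagnation point: ΔP = ½ρv².
ΔP = ½·1000·11.5² = 66100 Pa.

ΔP ≈ 66.1 kPa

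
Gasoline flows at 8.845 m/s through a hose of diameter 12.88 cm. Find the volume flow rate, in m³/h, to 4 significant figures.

Q = A·v = 0.01303 m² × 8.845 m/s = 0.1152 m³/s.
Converting: 0.1152 m³/s × 3600 = 414.9 m³/h.

Q ≈ 414.9 m³/h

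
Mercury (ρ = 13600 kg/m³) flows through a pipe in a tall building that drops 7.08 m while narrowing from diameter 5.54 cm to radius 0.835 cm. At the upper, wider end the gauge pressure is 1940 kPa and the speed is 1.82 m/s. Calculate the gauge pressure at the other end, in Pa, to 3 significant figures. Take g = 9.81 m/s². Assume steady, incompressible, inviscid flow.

By continuity, v₂ = v₁·A₁/A₂ = 1.82·(24.1/2.19) = 20.0 m/s.
Energy conservation along the streamline gives P₂ = P₁ − ½ρ(v₂² − v₁²) − ρg(h₂ − h₁).
P₂ = 1940000 + ½·13600·(1.82² − 20.0²) − 13600·9.81·(−7.08) = 1940000 + (-2710000) − (-945000) = 179000 Pa.

179000 Pa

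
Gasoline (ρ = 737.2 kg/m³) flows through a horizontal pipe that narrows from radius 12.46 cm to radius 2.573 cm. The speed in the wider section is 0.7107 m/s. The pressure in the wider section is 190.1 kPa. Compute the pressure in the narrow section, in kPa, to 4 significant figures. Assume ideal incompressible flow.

Mass conservation (A₁v₁ = A₂v₂) gives v₂ = 0.7107 × 487.7/20.80 = 16.67 m/s.
Bernoulli (h₁ = h₂): P₁ − P₂ = ½ρ(v₂² − v₁²).
P₂ = P₁ − ½ρ(v₂² − v₁²) = 190100 − ½·737.2·(16.67² − 0.7107²) = 190100 − 102200 = 87900 Pa.

P₂ ≈ 87.90 kPa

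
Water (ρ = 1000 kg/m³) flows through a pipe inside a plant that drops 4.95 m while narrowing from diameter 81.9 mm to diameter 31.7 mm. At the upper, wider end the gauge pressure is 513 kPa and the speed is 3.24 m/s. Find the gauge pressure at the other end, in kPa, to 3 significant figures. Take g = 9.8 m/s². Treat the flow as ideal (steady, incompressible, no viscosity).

333 kPa

Mass conservation (A₁v₁ = A₂v₂) gives v₂ = 3.24 × 52.7/7.89 = 21.6 m/s.
Energy conservation along the streamline gives P₂ = P₁ − ½ρ(v₂² − v₁²) − ρg(h₂ − h₁).
P₂ = 513000 + ½·1000·(3.24² − 21.6²) − 1000·9.8·(−4.95) = 513000 + (-229000) − (-48500) = 333000 Pa.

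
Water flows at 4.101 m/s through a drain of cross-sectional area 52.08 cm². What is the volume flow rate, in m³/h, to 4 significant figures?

Q ≈ 76.89 m³/h

Q = A·v = 0.005208 m² × 4.101 m/s = 0.02136 m³/s.
Converting: 0.02136 m³/s × 3600 = 76.89 m³/h.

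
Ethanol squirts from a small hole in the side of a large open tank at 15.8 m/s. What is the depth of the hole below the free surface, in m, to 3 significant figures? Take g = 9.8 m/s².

For a small hole in a large open tank, ½v² = gh, giving h = v²/(2g).
h = 15.8²/(2·9.8) = 250/19.60 = 12.7 m.

12.7 m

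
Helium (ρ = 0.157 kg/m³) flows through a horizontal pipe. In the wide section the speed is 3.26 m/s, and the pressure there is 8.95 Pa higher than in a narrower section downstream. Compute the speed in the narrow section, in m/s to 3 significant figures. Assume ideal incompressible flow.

Along the level pipe P + ½ρv² is conserved, hence v₂² = v₁² + 2(P₁ − P₂)/ρ.
v₂ = √(3.26² + 2·8.95/0.157) = √(10.6 + 114) = 11.2 m/s.

11.2 m/s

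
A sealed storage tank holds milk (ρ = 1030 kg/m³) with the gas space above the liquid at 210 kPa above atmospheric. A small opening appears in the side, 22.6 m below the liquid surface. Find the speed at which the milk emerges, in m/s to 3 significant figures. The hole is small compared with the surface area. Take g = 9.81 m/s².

Take point 1 at the surface (v₁ ≈ 0) and point 2 at the hole (at atmospheric pressure). Bernoulli: P₁ + ρg h = P_atm + ½ρv₂².
With P₁ − P_atm = 210000 Pa, v₂ = √(2gh + 2ΔP/ρ) = √(2·9.81·22.6 + 2·210000/1030) = 29.2 m/s.

v ≈ 29.2 m/s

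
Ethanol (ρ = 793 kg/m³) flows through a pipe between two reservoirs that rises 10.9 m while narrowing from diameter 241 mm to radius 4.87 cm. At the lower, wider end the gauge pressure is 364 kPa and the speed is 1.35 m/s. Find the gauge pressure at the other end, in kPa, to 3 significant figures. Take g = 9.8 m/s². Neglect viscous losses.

The volume flow rate is constant, so v₂ = (A₁/A₂)v₁ = (456/74.5)·1.35 = 8.27 m/s.
Energy conservation along the streamline gives P₂ = P₁ − ½ρ(v₂² − v₁²) − ρg(h₂ − h₁).
P₂ = 364000 + ½·793·(1.35² − 8.27²) − 793·9.8·(+10.9) = 364000 + (-26400) − (84700) = 253000 Pa.

P₂ = 253 kPa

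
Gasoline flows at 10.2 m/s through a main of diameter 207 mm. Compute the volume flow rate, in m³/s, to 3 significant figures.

Q = A·v = 0.0337 m² × 10.2 m/s = 0.343 m³/s.

Q ≈ 0.343 m³/s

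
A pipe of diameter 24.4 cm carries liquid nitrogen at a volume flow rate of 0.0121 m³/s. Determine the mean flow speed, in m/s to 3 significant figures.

v ≈ 0.259 m/s

Q = 0.0121 m³/s = 0.0121 m³/s.
v = Q/A = 0.0121 / 0.0468 = 0.259 m/s.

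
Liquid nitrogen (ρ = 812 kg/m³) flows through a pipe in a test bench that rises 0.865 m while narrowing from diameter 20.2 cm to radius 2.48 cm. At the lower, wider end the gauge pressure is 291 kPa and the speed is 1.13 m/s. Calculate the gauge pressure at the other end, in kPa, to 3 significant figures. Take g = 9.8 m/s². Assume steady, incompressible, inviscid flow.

142 kPa

Continuity gives A₁v₁ = A₂v₂, so v₂ = (320 cm²)/(19.3 cm²) × 1.13 m/s = 18.7 m/s.
Applying Bernoulli between the two ends and solving for P₂: P₂ = P₁ + ½ρ(v₁² − v₂²) − ρgΔh.
P₂ = 291000 + ½·812·(1.13² − 18.7²) − 812·9.8·(+0.865) = 291000 + (-142000) − (6880) = 142000 Pa.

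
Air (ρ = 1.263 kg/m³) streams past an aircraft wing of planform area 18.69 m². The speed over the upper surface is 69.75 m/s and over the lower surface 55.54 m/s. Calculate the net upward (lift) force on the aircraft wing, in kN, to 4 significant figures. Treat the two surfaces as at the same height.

21.01 kN

With equal heights on the two surfaces, Bernoulli gives P_lower − P_upper = ½ρ(v_upper² − v_lower²).
ΔP = ½·1.263·(69.75² − 55.54²) = 1124 Pa.
Lift = ΔP · A = 1124 × 18.69 = 21010 N.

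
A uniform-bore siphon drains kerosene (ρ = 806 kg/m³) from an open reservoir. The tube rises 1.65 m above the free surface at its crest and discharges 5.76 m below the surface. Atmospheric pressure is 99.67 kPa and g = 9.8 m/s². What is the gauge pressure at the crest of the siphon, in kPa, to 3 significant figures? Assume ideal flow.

Bernoulli surface→outlet gives ½v² = g·h_out, so v = √(2·9.8·5.76) = 10.6 m/s.
The bore is uniform, so the speed at the crest is the same v. Bernoulli surface→crest: P_atm = P_top + ½ρv² + ρg·h_top.
P_top = 99670 − ½·806·10.6² − 806·9.8·1.65 = 41100 Pa. So P_gauge = P_top − P_atm = -58500 Pa.

-58.5 kPa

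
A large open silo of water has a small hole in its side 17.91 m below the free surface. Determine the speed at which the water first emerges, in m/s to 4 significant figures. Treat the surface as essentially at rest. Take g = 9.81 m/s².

v ≈ 18.75 m/s

Torricelli's result v = √(2gh) gives v = √(2·9.81·17.91) = 18.75 m/s.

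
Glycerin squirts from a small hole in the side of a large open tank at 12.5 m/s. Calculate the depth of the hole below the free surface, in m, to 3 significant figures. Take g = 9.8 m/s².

Torricelli: v = √(2gh), so h = v²/(2g).
h = 12.5²/(2·9.8) = 156/19.60 = 7.97 m.

h ≈ 7.97 m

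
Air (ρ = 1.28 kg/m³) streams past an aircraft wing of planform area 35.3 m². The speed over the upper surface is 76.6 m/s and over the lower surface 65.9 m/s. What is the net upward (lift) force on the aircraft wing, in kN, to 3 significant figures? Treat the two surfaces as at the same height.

F = 34.4 kN

The faster flow above has the lower pressure; Bernoulli (same height) gives ΔP = ½ρ(v_up² − v_low²).
ΔP = ½·1.28·(76.6² − 65.9²) = 976 Pa.
Lift = ΔP · A = 976 × 35.3 = 34400 N.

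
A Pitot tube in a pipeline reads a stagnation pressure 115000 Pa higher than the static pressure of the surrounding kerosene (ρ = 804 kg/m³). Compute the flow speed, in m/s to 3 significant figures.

16.9 m/s

The dynamic pressure equals the rise in static pressure at the stagnation point: ΔP = ½ρv².
v = √(2ΔP/ρ) = √(2·115000/804) = 16.9 m/s.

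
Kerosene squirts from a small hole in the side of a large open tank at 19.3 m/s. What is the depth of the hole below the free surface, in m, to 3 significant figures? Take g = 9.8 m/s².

19.0 m

Torricelli: v = √(2gh), so h = v²/(2g).
h = 19.3²/(2·9.8) = 372/19.60 = 19.0 m.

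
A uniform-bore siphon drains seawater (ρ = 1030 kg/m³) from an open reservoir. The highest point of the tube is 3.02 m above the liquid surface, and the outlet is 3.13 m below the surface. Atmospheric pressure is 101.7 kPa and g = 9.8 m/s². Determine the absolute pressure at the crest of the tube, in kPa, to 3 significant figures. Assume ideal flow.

The outlet speed comes from Torricelli: v = √(2g·3.13) = 7.83 m/s.
Continuity keeps v the same throughout the tube; from surface to crest, P_atm + 0 = P_top + ½ρv² + ρg·h_top.
P_top = 101700 − ½·1030·7.83² − 1030·9.8·3.02 = 39600 Pa.

P_top ≈ 39.6 kPa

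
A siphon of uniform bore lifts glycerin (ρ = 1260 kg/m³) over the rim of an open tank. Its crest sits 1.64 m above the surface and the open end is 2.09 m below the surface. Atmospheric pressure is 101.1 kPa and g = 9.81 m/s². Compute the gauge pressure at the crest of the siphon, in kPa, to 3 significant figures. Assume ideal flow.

The outlet speed comes from Torricelli: v = √(2g·2.09) = 6.40 m/s.
Continuity keeps v the same throughout the tube; from surface to crest, P_atm + 0 = P_top + ½ρv² + ρg·h_top.
P_top = 101100 − ½·1260·6.40² − 1260·9.81·1.64 = 55000 Pa. So P_gauge = P_top − P_atm = -46100 Pa.

P_gauge = -46.1 kPa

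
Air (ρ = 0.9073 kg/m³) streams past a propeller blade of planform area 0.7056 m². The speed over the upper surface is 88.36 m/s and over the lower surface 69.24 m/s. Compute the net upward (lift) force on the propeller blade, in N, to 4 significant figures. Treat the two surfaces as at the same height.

With equal heights on the two surfaces, Bernoulli gives P_lower − P_upper = ½ρ(v_upper² − v_lower²).
ΔP = ½·0.9073·(88.36² − 69.24²) = 1367 Pa.
Lift = ΔP · A = 1367 × 0.7056 = 964.5 N.

F ≈ 964.5 N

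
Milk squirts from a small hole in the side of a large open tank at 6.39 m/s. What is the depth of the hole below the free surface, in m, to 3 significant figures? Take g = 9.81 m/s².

h ≈ 2.08 m

Inverting v = √(2gh) gives h = v² / 2g.
h = 6.39²/(2·9.81) = 40.8/19.62 = 2.08 m.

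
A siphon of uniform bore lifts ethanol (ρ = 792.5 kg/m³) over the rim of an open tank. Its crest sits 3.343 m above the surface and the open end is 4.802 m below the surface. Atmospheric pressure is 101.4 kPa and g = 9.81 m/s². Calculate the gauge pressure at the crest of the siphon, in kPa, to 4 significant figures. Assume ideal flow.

P_gauge = -63.32 kPa

From the surface to the outlet (both open to atmosphere, surface at rest): v = √(2g·h_out) = √(2·9.81·4.802) = 9.706 m/s.
Continuity keeps v the same throughout the tube; from surface to crest, P_atm + 0 = P_top + ½ρv² + ρg·h_top.
P_top = 101400 − ½·792.5·9.706² − 792.5·9.81·3.343 = 38080 Pa. So P_gauge = P_top − P_atm = -63320 Pa.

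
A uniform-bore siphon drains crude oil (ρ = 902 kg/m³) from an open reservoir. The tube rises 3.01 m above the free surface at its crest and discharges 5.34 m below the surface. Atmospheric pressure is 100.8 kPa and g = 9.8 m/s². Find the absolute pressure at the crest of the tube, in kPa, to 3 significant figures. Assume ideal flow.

Bernoulli surface→outlet gives ½v² = g·h_out, so v = √(2·9.8·5.34) = 10.2 m/s.
The bore is uniform, so the speed at the crest is the same v. Bernoulli surface→crest: P_atm = P_top + ½ρv² + ρg·h_top.
P_top = 100800 − ½·902·10.2² − 902·9.8·3.01 = 27000 Pa.

P_top = 27.0 kPa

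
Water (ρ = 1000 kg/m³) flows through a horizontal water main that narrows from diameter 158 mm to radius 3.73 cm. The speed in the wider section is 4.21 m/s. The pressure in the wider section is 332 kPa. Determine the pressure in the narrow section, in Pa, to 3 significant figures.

The volume flow rate is constant, so v₂ = (A₁/A₂)v₁ = (196/43.7)·4.21 = 18.9 m/s.
Bernoulli (h₁ = h₂): P₁ − P₂ = ½ρ(v₂² − v₁²).
P₂ = P₁ − ½ρ(v₂² − v₁²) = 332000 − ½·1000·(18.9² − 4.21²) = 332000 − 169000 = 163000 Pa.

163000 Pa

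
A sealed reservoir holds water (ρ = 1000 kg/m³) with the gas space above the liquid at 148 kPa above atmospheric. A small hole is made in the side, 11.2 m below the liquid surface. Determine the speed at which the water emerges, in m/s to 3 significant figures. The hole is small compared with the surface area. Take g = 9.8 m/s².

22.7 m/s

Take point 1 at the surface (v₁ ≈ 0) and point 2 at the hole (at atmospheric pressure). Bernoulli: P₁ + ρg h = P_atm + ½ρv₂².
With P₁ − P_atm = 148000 Pa, v₂ = √(2gh + 2ΔP/ρ) = √(2·9.8·11.2 + 2·148000/1000) = 22.7 m/s.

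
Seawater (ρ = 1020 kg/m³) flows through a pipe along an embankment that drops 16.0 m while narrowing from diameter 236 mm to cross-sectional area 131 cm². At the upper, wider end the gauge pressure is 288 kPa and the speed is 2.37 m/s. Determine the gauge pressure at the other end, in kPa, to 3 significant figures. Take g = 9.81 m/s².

P₂ ≈ 419 kPa

Continuity gives A₁v₁ = A₂v₂, so v₂ = (437 cm²)/(131 cm²) × 2.37 m/s = 7.91 m/s.
Energy conservation along the streamline gives P₂ = P₁ − ½ρ(v₂² − v₁²) − ρg(h₂ − h₁).
P₂ = 288000 + ½·1020·(2.37² − 7.91²) − 1020·9.81·(−16.0) = 288000 + (-29100) − (-160000) = 419000 Pa.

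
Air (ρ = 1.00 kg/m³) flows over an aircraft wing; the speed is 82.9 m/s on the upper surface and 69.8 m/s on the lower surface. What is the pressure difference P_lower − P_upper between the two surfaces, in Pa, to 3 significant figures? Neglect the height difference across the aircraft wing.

ΔP ≈ 1000 Pa

The pressure is lower where the speed is higher: ΔP = ½ρ(v_up² − v_low²).
ΔP = ½·1.00·(82.9² − 69.8²) = 1000 Pa.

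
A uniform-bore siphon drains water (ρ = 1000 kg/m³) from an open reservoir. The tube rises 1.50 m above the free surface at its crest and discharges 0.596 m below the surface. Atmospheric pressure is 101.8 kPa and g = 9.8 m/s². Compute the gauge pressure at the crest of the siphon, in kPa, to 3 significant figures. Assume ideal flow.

P_gauge ≈ -20.5 kPa

From the surface to the outlet (both open to atmosphere, surface at rest): v = √(2g·h_out) = √(2·9.8·0.596) = 3.42 m/s.
Continuity keeps v the same throughout the tube; from surface to crest, P_atm + 0 = P_top + ½ρv² + ρg·h_top.
P_top = 101800 − ½·1000·3.42² − 1000·9.8·1.50 = 81300 Pa. So P_gauge = P_top − P_atm = -20500 Pa.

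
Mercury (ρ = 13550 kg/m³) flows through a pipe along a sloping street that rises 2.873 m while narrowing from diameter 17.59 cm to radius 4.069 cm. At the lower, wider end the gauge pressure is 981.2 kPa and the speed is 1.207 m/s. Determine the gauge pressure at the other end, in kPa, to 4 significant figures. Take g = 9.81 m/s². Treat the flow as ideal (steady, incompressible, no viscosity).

Continuity gives A₁v₁ = A₂v₂, so v₂ = (243.0 cm²)/(52.01 cm²) × 1.207 m/s = 5.639 m/s.
Applying Bernoulli between the two ends and solving for P₂: P₂ = P₁ + ½ρ(v₁² − v₂²) − ρgΔh.
P₂ = 981200 + ½·13550·(1.207² − 5.639²) − 13550·9.81·(+2.873) = 981200 + (-205600) − (381900) = 393700 Pa.

P₂ ≈ 393.7 kPa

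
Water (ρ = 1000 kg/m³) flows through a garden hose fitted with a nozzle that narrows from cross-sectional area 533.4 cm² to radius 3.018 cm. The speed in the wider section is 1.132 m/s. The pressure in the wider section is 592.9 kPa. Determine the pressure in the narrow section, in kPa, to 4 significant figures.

P₂ = 370.9 kPa

Mass conservation (A₁v₁ = A₂v₂) gives v₂ = 1.132 × 533.4/28.61 = 21.10 m/s.
With no height change, Bernoulli's equation is P₁ + ½ρv₁² = P₂ + ½ρv₂².
P₂ = P₁ − ½ρ(v₂² − v₁²) = 592900 − ½·1000·(21.10² − 1.132²) = 592900 − 222000 = 370900 Pa.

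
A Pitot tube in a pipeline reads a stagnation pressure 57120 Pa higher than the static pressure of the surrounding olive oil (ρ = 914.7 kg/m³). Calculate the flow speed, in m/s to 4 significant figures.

v ≈ 11.18 m/s

At the stagnation point the flow is brought to rest, so Bernoulli gives P_stag − P_static = ½ρv².
v = √(2ΔP/ρ) = √(2·57120/914.7) = 11.18 m/s.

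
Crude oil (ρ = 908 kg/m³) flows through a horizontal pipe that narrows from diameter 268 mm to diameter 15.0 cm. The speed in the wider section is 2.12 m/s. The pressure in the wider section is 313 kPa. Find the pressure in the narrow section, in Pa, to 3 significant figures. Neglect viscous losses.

P₂ ≈ 294000 Pa

By continuity, v₂ = v₁·A₁/A₂ = 2.12·(564/177) = 6.77 m/s.
With no height change, Bernoulli's equation is P₁ + ½ρv₁² = P₂ + ½ρv₂².
P₂ = P₁ − ½ρ(v₂² − v₁²) = 313000 − ½·908·(6.77² − 2.12²) = 313000 − 18800 = 294000 Pa.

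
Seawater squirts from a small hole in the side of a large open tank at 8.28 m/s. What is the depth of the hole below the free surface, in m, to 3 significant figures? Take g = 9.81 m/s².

h ≈ 3.49 m

For a small hole in a large open tank, ½v² = gh, giving h = v²/(2g).
h = 8.28²/(2·9.81) = 68.6/19.62 = 3.49 m.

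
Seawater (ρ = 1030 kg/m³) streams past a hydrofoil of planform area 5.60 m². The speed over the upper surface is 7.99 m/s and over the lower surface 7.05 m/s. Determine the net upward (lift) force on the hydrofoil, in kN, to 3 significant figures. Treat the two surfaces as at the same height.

The faster flow above has the lower pressure; Bernoulli (same height) gives ΔP = ½ρ(v_up² − v_low²).
ΔP = ½·1030·(7.99² − 7.05²) = 7280 Pa.
Lift = ΔP · A = 7280 × 5.60 = 40800 N.

F ≈ 40.8 kN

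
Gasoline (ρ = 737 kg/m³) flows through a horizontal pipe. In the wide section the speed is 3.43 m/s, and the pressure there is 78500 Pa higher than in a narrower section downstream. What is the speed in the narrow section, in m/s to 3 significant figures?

v₂ ≈ 15.0 m/s

Along the level pipe P + ½ρv² is conserved, hence v₂² = v₁² + 2(P₁ − P₂)/ρ.
v₂ = √(3.43² + 2·78500/737) = √(11.8 + 213) = 15.0 m/s.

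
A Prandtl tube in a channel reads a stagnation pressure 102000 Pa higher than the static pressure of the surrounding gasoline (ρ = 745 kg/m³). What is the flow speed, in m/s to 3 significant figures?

At the stagnation point the flow is brought to rest, so Bernoulli gives P_stag − P_static = ½ρv².
v = √(2ΔP/ρ) = √(2·102000/745) = 16.5 m/s.

v ≈ 16.5 m/s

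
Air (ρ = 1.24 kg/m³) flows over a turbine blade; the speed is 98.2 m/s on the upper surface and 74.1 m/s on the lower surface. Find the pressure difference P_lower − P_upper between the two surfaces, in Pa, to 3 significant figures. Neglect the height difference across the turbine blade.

With negligible Δh, P + ½ρv² is constant, so P_low − P_up = ½ρ(v_up² − v_low²).
ΔP = ½·1.24·(98.2² − 74.1²) = 2570 Pa.

ΔP ≈ 2570 Pa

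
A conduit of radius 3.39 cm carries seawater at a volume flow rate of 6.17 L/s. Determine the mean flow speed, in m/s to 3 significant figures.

v ≈ 1.71 m/s

Q = 6.17 L/s = 0.00617 m³/s.
v = Q/A = 0.00617 / 0.00361 = 1.71 m/s.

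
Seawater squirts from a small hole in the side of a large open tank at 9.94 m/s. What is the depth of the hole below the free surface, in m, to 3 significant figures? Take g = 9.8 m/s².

Torricelli: v = √(2gh), so h = v²/(2g).
h = 9.94²/(2·9.8) = 98.8/19.60 = 5.04 m.

h ≈ 5.04 m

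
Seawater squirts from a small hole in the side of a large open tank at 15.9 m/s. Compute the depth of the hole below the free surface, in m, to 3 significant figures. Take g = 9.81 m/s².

For a small hole in a large open tank, ½v² = gh, giving h = v²/(2g).
h = 15.9²/(2·9.81) = 253/19.62 = 12.9 m.

h = 12.9 m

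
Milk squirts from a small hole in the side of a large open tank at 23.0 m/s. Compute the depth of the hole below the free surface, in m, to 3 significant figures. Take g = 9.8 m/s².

h ≈ 27.0 m

Torricelli: v = √(2gh), so h = v²/(2g).
h = 23.0²/(2·9.8) = 529/19.60 = 27.0 m.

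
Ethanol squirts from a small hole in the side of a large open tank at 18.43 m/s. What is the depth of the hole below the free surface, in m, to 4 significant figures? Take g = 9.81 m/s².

h ≈ 17.31 m

Torricelli: v = √(2gh), so h = v²/(2g).
h = 18.43²/(2·9.81) = 339.7/19.62 = 17.31 m.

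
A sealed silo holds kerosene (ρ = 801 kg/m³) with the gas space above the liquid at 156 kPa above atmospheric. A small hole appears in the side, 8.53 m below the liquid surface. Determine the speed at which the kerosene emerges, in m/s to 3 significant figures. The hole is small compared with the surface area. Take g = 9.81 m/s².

v ≈ 23.6 m/s

Take point 1 at the surface (v₁ ≈ 0) and point 2 at the hole (at atmospheric pressure). Bernoulli: P₁ + ρg h = P_atm + ½ρv₂².
With P₁ − P_atm = 156000 Pa, v₂ = √(2gh + 2ΔP/ρ) = √(2·9.81·8.53 + 2·156000/801) = 23.6 m/s.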